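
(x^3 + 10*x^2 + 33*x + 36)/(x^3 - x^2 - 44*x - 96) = (x + 3)/(x - 8)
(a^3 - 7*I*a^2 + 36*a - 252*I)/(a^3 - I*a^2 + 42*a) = (a - 6*I)/a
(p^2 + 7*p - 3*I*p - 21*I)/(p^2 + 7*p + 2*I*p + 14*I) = (p - 3*I)/(p + 2*I)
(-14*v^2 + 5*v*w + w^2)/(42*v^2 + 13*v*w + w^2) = (-2*v + w)/(6*v + w)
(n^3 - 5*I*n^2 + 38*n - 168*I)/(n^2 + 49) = (n^2 + 2*I*n + 24)/(n + 7*I)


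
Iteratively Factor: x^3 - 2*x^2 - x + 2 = (x - 1)*(x^2 - x - 2) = (x - 1)*(x + 1)*(x - 2)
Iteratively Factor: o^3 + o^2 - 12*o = (o - 3)*(o^2 + 4*o) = (o - 3)*(o + 4)*(o)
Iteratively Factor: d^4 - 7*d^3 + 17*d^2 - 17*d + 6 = (d - 1)*(d^3 - 6*d^2 + 11*d - 6) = (d - 3)*(d - 1)*(d^2 - 3*d + 2) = (d - 3)*(d - 1)^2*(d - 2)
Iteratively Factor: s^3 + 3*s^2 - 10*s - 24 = (s + 4)*(s^2 - s - 6) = (s - 3)*(s + 4)*(s + 2)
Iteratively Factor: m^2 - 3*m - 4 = (m + 1)*(m - 4)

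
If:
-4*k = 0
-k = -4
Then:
No Solution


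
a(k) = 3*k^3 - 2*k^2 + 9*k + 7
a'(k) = 9*k^2 - 4*k + 9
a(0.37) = 10.21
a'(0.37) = 8.75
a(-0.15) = 5.59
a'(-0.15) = 9.80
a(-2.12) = -49.65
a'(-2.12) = 57.93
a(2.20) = 49.06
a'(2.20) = 43.76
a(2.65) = 72.63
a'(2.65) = 61.60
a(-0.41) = 2.77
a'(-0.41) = 12.15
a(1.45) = 24.99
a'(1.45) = 22.12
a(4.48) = 276.93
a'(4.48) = 171.71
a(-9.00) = -2423.00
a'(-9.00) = 774.00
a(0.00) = 7.00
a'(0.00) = 9.00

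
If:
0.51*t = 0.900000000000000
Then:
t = 1.76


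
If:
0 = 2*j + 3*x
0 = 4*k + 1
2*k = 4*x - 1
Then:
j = -3/16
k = -1/4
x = 1/8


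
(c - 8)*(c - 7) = c^2 - 15*c + 56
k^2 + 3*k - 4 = (k - 1)*(k + 4)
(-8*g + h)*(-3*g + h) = 24*g^2 - 11*g*h + h^2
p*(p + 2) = p^2 + 2*p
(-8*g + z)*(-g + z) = 8*g^2 - 9*g*z + z^2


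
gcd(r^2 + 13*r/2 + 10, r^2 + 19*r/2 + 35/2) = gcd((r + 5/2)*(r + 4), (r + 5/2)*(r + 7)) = r + 5/2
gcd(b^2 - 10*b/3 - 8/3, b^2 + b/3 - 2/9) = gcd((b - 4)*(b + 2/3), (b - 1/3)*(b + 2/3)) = b + 2/3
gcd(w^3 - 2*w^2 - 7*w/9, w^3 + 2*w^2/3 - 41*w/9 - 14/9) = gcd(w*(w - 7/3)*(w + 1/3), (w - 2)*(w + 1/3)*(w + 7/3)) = w + 1/3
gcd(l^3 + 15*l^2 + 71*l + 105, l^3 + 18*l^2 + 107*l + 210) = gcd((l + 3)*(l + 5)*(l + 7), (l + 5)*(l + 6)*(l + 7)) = l^2 + 12*l + 35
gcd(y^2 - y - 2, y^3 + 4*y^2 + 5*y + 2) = y + 1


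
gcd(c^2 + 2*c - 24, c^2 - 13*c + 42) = 1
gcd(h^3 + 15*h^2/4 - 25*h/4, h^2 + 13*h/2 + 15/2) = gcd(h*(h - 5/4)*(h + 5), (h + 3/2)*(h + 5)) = h + 5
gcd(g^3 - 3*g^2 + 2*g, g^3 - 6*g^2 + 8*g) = g^2 - 2*g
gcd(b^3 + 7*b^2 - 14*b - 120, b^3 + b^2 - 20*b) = b^2 + b - 20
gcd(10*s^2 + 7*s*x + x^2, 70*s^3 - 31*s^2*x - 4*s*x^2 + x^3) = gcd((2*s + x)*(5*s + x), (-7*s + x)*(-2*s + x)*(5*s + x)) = 5*s + x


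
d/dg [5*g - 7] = 5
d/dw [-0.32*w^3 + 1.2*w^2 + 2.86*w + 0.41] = -0.96*w^2 + 2.4*w + 2.86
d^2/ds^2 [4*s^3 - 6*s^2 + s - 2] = 24*s - 12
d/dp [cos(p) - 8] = -sin(p)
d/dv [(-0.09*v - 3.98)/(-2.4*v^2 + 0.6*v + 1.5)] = (-0.216*v^2 - 19.104*v + 2.253)/(5.76*v^4 - 2.88*v^3 - 6.84*v^2 + 1.8*v + 2.25)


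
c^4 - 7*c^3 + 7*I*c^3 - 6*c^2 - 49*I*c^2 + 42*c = c*(c - 7)*(c + I)*(c + 6*I)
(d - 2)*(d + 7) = d^2 + 5*d - 14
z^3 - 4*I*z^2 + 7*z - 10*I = (z - 5*I)*(z - I)*(z + 2*I)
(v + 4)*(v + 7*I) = v^2 + 4*v + 7*I*v + 28*I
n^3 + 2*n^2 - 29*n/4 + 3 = (n - 3/2)*(n - 1/2)*(n + 4)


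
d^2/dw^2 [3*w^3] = 18*w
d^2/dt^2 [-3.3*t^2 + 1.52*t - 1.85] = -6.60000000000000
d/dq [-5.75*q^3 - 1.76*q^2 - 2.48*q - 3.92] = -17.25*q^2 - 3.52*q - 2.48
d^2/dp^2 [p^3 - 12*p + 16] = 6*p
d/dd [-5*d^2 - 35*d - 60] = -10*d - 35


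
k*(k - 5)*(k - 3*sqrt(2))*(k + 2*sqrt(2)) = k^4 - 5*k^3 - sqrt(2)*k^3 - 12*k^2 + 5*sqrt(2)*k^2 + 60*k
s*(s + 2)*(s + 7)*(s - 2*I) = s^4 + 9*s^3 - 2*I*s^3 + 14*s^2 - 18*I*s^2 - 28*I*s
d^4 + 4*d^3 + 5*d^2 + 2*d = d*(d + 1)^2*(d + 2)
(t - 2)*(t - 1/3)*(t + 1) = t^3 - 4*t^2/3 - 5*t/3 + 2/3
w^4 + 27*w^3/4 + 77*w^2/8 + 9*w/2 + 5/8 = (w + 1/4)*(w + 1/2)*(w + 1)*(w + 5)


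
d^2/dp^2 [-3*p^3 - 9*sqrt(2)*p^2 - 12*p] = -18*p - 18*sqrt(2)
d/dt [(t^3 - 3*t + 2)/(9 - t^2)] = (-t^4 + 24*t^2 + 4*t - 27)/(t^4 - 18*t^2 + 81)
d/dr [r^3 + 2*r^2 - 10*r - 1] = 3*r^2 + 4*r - 10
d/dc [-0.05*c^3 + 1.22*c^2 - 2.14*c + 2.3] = -0.15*c^2 + 2.44*c - 2.14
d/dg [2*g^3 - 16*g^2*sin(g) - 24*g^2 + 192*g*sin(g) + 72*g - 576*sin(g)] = -16*g^2*cos(g) + 6*g^2 - 32*g*sin(g) + 192*g*cos(g) - 48*g + 192*sin(g) - 576*cos(g) + 72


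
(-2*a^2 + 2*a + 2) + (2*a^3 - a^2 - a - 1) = 2*a^3 - 3*a^2 + a + 1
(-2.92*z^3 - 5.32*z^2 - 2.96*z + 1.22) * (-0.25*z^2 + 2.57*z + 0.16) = 0.73*z^5 - 6.1744*z^4 - 13.3996*z^3 - 8.7634*z^2 + 2.6618*z + 0.1952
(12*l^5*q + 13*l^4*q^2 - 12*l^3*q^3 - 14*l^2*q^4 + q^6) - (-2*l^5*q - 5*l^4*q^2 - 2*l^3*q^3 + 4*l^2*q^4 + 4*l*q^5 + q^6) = 14*l^5*q + 18*l^4*q^2 - 10*l^3*q^3 - 18*l^2*q^4 - 4*l*q^5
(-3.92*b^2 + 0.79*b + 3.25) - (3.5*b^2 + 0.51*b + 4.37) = -7.42*b^2 + 0.28*b - 1.12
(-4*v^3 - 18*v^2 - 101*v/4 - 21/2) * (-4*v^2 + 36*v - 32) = 16*v^5 - 72*v^4 - 419*v^3 - 291*v^2 + 430*v + 336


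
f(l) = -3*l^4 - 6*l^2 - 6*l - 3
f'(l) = -12*l^3 - 12*l - 6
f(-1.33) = -15.02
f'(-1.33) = 38.19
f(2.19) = -113.92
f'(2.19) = -158.32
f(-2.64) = -174.70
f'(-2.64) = 246.48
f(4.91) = -1920.71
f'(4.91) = -1485.37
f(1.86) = -70.82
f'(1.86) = -105.54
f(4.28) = -1145.28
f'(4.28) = -998.19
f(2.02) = -89.55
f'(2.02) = -129.15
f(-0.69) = -2.40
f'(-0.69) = 6.22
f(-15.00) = -153138.00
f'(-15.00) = 40674.00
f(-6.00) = -4071.00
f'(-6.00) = 2658.00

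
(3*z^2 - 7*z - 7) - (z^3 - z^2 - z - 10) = -z^3 + 4*z^2 - 6*z + 3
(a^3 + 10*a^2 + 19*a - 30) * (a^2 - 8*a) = a^5 + 2*a^4 - 61*a^3 - 182*a^2 + 240*a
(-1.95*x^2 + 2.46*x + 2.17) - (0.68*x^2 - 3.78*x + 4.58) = -2.63*x^2 + 6.24*x - 2.41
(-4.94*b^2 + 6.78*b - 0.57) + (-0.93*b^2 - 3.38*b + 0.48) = -5.87*b^2 + 3.4*b - 0.09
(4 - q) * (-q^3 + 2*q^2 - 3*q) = q^4 - 6*q^3 + 11*q^2 - 12*q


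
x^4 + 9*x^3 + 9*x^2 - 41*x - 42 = (x - 2)*(x + 1)*(x + 3)*(x + 7)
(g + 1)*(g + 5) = g^2 + 6*g + 5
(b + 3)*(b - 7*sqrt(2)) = b^2 - 7*sqrt(2)*b + 3*b - 21*sqrt(2)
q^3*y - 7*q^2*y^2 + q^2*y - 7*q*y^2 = q*(q - 7*y)*(q*y + y)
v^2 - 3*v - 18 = (v - 6)*(v + 3)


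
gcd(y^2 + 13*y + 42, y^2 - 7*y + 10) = 1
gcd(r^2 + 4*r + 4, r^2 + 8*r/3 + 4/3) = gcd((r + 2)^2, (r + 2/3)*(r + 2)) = r + 2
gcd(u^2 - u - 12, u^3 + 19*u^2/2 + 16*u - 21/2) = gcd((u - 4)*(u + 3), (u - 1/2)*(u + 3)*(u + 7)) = u + 3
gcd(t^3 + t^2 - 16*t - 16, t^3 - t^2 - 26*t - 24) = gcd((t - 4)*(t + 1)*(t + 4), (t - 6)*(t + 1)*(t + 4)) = t^2 + 5*t + 4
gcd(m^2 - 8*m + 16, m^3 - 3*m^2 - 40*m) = 1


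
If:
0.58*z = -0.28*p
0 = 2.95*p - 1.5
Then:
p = 0.51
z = -0.25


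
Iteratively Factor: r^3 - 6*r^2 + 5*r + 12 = (r - 3)*(r^2 - 3*r - 4) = (r - 4)*(r - 3)*(r + 1)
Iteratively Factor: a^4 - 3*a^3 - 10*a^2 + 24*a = (a)*(a^3 - 3*a^2 - 10*a + 24) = a*(a + 3)*(a^2 - 6*a + 8) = a*(a - 4)*(a + 3)*(a - 2)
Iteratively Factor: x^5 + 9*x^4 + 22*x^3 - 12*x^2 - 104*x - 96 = (x + 4)*(x^4 + 5*x^3 + 2*x^2 - 20*x - 24) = (x + 3)*(x + 4)*(x^3 + 2*x^2 - 4*x - 8) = (x + 2)*(x + 3)*(x + 4)*(x^2 - 4) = (x + 2)^2*(x + 3)*(x + 4)*(x - 2)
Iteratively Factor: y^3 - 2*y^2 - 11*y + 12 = (y - 1)*(y^2 - y - 12) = (y - 1)*(y + 3)*(y - 4)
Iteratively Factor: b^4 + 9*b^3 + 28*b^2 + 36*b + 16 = (b + 2)*(b^3 + 7*b^2 + 14*b + 8) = (b + 2)^2*(b^2 + 5*b + 4) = (b + 2)^2*(b + 4)*(b + 1)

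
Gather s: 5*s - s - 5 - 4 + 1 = 4*s - 8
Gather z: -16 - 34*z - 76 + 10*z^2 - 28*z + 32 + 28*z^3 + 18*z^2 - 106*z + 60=28*z^3 + 28*z^2 - 168*z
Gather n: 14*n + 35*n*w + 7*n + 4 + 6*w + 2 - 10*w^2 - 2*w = n*(35*w + 21) - 10*w^2 + 4*w + 6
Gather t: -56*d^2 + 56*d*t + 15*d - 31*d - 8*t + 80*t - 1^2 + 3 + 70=-56*d^2 - 16*d + t*(56*d + 72) + 72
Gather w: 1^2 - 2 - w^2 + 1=-w^2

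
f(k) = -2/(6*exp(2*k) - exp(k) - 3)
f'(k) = -2*(-12*exp(2*k) + exp(k))/(6*exp(2*k) - exp(k) - 3)^2 = (24*exp(k) - 2)*exp(k)/(-6*exp(2*k) + exp(k) + 3)^2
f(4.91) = -0.00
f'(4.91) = 0.00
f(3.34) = -0.00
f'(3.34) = 0.00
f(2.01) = -0.01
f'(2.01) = 0.01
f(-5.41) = 0.67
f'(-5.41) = -0.00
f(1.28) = -0.03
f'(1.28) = 0.06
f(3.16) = -0.00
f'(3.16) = 0.00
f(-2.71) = 0.66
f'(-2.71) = -0.00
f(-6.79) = 0.67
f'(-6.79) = -0.00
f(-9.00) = 0.67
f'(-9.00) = 0.00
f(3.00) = 0.00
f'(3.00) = 0.00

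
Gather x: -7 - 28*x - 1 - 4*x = -32*x - 8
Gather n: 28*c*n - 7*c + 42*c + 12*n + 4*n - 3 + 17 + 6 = 35*c + n*(28*c + 16) + 20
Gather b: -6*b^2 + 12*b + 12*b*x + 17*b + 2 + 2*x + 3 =-6*b^2 + b*(12*x + 29) + 2*x + 5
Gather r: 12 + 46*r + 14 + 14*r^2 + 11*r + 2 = 14*r^2 + 57*r + 28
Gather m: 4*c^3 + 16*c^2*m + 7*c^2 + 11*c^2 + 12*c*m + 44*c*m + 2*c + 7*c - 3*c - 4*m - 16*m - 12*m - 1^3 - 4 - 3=4*c^3 + 18*c^2 + 6*c + m*(16*c^2 + 56*c - 32) - 8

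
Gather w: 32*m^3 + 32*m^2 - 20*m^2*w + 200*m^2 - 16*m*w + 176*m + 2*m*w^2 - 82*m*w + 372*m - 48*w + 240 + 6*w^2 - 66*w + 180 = 32*m^3 + 232*m^2 + 548*m + w^2*(2*m + 6) + w*(-20*m^2 - 98*m - 114) + 420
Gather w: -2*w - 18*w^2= -18*w^2 - 2*w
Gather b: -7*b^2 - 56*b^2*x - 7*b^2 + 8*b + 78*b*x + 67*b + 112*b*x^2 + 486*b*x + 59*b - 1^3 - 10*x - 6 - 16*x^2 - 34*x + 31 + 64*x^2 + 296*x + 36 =b^2*(-56*x - 14) + b*(112*x^2 + 564*x + 134) + 48*x^2 + 252*x + 60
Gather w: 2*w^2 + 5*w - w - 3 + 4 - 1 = 2*w^2 + 4*w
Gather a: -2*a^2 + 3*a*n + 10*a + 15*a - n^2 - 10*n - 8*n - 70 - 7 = -2*a^2 + a*(3*n + 25) - n^2 - 18*n - 77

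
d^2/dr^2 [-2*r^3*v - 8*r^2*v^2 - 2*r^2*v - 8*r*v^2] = 4*v*(-3*r - 4*v - 1)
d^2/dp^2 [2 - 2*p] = 0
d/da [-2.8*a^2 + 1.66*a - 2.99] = 1.66 - 5.6*a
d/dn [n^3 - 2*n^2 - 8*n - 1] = 3*n^2 - 4*n - 8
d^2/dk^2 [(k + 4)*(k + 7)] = 2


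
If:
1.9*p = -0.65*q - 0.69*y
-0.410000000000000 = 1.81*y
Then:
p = 0.0822622855481245 - 0.342105263157895*q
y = -0.23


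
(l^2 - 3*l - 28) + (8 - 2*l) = l^2 - 5*l - 20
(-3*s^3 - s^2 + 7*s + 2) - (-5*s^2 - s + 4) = -3*s^3 + 4*s^2 + 8*s - 2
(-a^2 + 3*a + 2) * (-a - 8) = a^3 + 5*a^2 - 26*a - 16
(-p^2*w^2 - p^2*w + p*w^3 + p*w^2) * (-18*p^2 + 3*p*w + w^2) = 18*p^4*w^2 + 18*p^4*w - 21*p^3*w^3 - 21*p^3*w^2 + 2*p^2*w^4 + 2*p^2*w^3 + p*w^5 + p*w^4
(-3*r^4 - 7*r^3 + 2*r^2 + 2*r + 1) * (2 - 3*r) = 9*r^5 + 15*r^4 - 20*r^3 - 2*r^2 + r + 2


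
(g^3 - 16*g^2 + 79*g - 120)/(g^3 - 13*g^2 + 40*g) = (g - 3)/g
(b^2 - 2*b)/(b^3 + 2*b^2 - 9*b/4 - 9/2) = 4*b*(b - 2)/(4*b^3 + 8*b^2 - 9*b - 18)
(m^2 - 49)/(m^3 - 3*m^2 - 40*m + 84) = (m + 7)/(m^2 + 4*m - 12)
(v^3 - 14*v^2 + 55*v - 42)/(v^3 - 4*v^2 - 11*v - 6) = (v^2 - 8*v + 7)/(v^2 + 2*v + 1)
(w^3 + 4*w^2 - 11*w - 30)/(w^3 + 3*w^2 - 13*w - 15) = (w + 2)/(w + 1)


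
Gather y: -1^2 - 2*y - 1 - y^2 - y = -y^2 - 3*y - 2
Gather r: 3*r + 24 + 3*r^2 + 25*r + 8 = 3*r^2 + 28*r + 32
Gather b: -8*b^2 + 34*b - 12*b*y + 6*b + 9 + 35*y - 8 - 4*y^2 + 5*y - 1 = -8*b^2 + b*(40 - 12*y) - 4*y^2 + 40*y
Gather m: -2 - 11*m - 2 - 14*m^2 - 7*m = -14*m^2 - 18*m - 4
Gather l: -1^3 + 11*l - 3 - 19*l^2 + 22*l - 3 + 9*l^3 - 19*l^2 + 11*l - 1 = 9*l^3 - 38*l^2 + 44*l - 8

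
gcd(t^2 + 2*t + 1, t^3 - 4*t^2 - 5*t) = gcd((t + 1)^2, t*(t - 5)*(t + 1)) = t + 1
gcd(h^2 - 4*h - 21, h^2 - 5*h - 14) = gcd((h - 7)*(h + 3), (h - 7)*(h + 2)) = h - 7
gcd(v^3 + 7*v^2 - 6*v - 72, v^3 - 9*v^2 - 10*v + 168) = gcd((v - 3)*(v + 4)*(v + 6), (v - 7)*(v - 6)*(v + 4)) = v + 4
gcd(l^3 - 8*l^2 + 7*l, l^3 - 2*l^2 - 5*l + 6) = l - 1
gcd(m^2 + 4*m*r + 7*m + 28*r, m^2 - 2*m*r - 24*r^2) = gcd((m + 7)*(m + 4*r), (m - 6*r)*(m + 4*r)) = m + 4*r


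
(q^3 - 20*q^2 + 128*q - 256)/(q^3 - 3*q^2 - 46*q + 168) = (q^2 - 16*q + 64)/(q^2 + q - 42)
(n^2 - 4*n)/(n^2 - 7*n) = (n - 4)/(n - 7)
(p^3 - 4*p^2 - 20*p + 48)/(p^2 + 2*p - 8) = p - 6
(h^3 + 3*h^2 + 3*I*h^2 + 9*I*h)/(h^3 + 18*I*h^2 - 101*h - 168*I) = h*(h + 3)/(h^2 + 15*I*h - 56)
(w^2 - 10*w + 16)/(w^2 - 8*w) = (w - 2)/w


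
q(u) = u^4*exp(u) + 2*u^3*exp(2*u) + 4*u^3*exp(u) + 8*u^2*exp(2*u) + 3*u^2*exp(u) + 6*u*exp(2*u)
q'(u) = u^4*exp(u) + 4*u^3*exp(2*u) + 8*u^3*exp(u) + 22*u^2*exp(2*u) + 15*u^2*exp(u) + 28*u*exp(2*u) + 6*u*exp(u) + 6*exp(2*u)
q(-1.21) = -0.08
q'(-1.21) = 0.55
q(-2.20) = -0.46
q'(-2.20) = -0.16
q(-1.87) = -0.44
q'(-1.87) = 0.28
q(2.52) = 16660.70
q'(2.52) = 46759.18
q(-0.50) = -0.27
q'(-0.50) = -1.22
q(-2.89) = -0.09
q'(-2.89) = -0.82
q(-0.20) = -0.53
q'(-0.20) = 0.29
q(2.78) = 34284.27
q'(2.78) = 94159.77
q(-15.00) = 0.01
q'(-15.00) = 0.01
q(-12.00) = 0.09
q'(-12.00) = 0.06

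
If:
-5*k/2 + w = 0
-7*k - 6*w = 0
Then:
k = 0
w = 0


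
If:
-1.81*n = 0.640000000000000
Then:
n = -0.35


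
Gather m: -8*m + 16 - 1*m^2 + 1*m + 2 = -m^2 - 7*m + 18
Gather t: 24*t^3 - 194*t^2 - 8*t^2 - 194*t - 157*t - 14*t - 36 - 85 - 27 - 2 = 24*t^3 - 202*t^2 - 365*t - 150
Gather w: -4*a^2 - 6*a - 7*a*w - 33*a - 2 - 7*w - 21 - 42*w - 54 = -4*a^2 - 39*a + w*(-7*a - 49) - 77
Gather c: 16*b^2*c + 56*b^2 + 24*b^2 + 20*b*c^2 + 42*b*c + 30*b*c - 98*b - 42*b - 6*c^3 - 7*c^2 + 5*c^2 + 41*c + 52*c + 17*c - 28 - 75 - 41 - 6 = 80*b^2 - 140*b - 6*c^3 + c^2*(20*b - 2) + c*(16*b^2 + 72*b + 110) - 150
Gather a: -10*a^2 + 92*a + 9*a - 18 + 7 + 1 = -10*a^2 + 101*a - 10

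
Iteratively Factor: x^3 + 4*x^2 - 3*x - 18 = (x + 3)*(x^2 + x - 6) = (x + 3)^2*(x - 2)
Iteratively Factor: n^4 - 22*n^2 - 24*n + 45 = (n + 3)*(n^3 - 3*n^2 - 13*n + 15) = (n - 5)*(n + 3)*(n^2 + 2*n - 3) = (n - 5)*(n + 3)^2*(n - 1)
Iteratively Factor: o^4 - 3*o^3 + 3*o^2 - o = (o - 1)*(o^3 - 2*o^2 + o) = (o - 1)^2*(o^2 - o) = o*(o - 1)^2*(o - 1)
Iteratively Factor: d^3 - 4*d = (d - 2)*(d^2 + 2*d) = d*(d - 2)*(d + 2)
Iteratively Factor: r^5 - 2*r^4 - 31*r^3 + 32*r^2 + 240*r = (r)*(r^4 - 2*r^3 - 31*r^2 + 32*r + 240) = r*(r - 4)*(r^3 + 2*r^2 - 23*r - 60) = r*(r - 4)*(r + 3)*(r^2 - r - 20) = r*(r - 4)*(r + 3)*(r + 4)*(r - 5)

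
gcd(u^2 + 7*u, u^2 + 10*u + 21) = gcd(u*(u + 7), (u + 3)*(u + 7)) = u + 7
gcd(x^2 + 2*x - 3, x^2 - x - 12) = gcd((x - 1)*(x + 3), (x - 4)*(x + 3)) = x + 3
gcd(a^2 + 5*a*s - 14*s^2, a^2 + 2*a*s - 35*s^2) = a + 7*s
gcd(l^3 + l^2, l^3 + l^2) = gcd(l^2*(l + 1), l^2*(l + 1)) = l^3 + l^2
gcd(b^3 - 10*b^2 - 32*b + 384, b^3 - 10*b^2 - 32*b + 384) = b^3 - 10*b^2 - 32*b + 384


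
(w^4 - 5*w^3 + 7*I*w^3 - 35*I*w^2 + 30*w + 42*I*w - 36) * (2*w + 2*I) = 2*w^5 - 10*w^4 + 16*I*w^4 - 14*w^3 - 80*I*w^3 + 130*w^2 + 84*I*w^2 - 156*w + 60*I*w - 72*I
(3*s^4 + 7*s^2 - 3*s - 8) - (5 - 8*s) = 3*s^4 + 7*s^2 + 5*s - 13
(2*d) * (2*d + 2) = 4*d^2 + 4*d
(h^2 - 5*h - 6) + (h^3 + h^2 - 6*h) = h^3 + 2*h^2 - 11*h - 6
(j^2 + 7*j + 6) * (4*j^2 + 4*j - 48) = 4*j^4 + 32*j^3 + 4*j^2 - 312*j - 288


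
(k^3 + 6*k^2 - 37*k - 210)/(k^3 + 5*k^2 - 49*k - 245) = (k - 6)/(k - 7)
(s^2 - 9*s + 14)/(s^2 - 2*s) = (s - 7)/s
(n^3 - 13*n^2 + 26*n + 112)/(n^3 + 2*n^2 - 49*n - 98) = (n - 8)/(n + 7)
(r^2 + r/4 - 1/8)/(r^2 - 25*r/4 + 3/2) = (r + 1/2)/(r - 6)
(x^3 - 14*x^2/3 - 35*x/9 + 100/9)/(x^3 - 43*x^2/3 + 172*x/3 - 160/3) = (x + 5/3)/(x - 8)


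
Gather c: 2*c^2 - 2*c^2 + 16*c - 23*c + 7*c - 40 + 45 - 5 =0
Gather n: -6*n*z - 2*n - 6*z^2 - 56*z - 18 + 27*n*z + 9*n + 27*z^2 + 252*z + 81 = n*(21*z + 7) + 21*z^2 + 196*z + 63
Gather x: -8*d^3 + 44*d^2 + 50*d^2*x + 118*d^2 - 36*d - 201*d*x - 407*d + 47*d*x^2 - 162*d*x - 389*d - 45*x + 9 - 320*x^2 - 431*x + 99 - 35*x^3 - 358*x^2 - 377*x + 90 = -8*d^3 + 162*d^2 - 832*d - 35*x^3 + x^2*(47*d - 678) + x*(50*d^2 - 363*d - 853) + 198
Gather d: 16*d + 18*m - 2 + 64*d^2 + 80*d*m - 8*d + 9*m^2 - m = 64*d^2 + d*(80*m + 8) + 9*m^2 + 17*m - 2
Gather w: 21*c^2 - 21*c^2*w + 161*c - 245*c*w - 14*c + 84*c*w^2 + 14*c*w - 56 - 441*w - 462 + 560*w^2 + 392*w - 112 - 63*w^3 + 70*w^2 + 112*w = 21*c^2 + 147*c - 63*w^3 + w^2*(84*c + 630) + w*(-21*c^2 - 231*c + 63) - 630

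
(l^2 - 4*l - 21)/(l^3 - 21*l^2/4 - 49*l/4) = 4*(l + 3)/(l*(4*l + 7))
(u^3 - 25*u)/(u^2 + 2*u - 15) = u*(u - 5)/(u - 3)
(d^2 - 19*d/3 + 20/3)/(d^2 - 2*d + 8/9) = 3*(d - 5)/(3*d - 2)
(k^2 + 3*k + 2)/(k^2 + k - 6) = (k^2 + 3*k + 2)/(k^2 + k - 6)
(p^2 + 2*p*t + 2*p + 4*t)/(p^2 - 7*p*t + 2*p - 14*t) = (p + 2*t)/(p - 7*t)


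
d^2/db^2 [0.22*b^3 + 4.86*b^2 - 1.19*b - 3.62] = 1.32*b + 9.72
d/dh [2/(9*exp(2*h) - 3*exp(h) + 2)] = (6 - 36*exp(h))*exp(h)/(9*exp(2*h) - 3*exp(h) + 2)^2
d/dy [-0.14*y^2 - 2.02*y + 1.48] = -0.28*y - 2.02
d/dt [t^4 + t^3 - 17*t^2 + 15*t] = 4*t^3 + 3*t^2 - 34*t + 15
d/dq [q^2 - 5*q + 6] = 2*q - 5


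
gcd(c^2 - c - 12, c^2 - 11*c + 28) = c - 4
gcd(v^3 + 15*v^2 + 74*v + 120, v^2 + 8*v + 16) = v + 4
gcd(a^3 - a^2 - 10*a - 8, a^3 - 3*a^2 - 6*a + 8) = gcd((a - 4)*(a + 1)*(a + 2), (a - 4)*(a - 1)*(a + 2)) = a^2 - 2*a - 8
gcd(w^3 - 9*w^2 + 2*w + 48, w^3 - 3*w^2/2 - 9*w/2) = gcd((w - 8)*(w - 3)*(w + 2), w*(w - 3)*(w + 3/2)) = w - 3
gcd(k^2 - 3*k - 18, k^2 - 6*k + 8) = 1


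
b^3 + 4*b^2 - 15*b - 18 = (b - 3)*(b + 1)*(b + 6)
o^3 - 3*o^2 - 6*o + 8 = (o - 4)*(o - 1)*(o + 2)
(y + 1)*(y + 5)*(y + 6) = y^3 + 12*y^2 + 41*y + 30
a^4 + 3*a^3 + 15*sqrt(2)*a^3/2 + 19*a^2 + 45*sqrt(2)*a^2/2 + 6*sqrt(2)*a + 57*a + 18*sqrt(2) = (a + 3)*(a + sqrt(2)/2)*(a + sqrt(2))*(a + 6*sqrt(2))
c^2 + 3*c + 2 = (c + 1)*(c + 2)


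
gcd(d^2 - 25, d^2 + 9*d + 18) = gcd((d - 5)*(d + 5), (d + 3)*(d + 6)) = 1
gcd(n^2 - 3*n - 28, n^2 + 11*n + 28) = n + 4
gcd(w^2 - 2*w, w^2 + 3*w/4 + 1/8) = 1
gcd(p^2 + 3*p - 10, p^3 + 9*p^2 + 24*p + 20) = p + 5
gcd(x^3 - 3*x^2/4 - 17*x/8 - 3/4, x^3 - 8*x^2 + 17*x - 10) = x - 2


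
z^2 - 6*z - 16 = (z - 8)*(z + 2)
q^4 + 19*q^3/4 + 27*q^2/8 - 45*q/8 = q*(q - 3/4)*(q + 5/2)*(q + 3)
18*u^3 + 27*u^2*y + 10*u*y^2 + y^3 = (u + y)*(3*u + y)*(6*u + y)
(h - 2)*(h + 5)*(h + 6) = h^3 + 9*h^2 + 8*h - 60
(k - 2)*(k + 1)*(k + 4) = k^3 + 3*k^2 - 6*k - 8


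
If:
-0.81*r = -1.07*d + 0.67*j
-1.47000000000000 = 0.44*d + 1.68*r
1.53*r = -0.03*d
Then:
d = -3.61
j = -5.85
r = 0.07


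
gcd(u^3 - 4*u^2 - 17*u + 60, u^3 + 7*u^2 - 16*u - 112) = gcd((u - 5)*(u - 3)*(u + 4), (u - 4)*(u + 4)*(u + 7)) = u + 4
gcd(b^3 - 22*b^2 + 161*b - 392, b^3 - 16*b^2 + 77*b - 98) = b^2 - 14*b + 49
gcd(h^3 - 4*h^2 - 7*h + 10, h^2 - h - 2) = 1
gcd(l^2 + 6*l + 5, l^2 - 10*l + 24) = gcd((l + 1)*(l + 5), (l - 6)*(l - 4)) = 1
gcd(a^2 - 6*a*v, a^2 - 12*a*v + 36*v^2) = -a + 6*v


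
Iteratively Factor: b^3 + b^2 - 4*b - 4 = (b + 2)*(b^2 - b - 2) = (b + 1)*(b + 2)*(b - 2)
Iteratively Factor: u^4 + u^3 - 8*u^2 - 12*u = (u)*(u^3 + u^2 - 8*u - 12) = u*(u - 3)*(u^2 + 4*u + 4) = u*(u - 3)*(u + 2)*(u + 2)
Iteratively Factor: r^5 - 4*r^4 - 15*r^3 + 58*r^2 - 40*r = (r)*(r^4 - 4*r^3 - 15*r^2 + 58*r - 40) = r*(r - 1)*(r^3 - 3*r^2 - 18*r + 40) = r*(r - 1)*(r + 4)*(r^2 - 7*r + 10) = r*(r - 2)*(r - 1)*(r + 4)*(r - 5)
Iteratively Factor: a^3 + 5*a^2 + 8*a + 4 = (a + 2)*(a^2 + 3*a + 2) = (a + 2)^2*(a + 1)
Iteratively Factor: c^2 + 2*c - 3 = (c + 3)*(c - 1)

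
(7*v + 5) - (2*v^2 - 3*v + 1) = -2*v^2 + 10*v + 4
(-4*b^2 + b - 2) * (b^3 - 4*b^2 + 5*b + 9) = -4*b^5 + 17*b^4 - 26*b^3 - 23*b^2 - b - 18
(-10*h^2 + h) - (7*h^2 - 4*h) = -17*h^2 + 5*h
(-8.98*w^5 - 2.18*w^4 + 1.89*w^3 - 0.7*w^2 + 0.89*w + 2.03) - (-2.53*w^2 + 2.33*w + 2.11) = -8.98*w^5 - 2.18*w^4 + 1.89*w^3 + 1.83*w^2 - 1.44*w - 0.0800000000000001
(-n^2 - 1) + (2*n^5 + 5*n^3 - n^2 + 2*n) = 2*n^5 + 5*n^3 - 2*n^2 + 2*n - 1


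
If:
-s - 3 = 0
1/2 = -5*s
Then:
No Solution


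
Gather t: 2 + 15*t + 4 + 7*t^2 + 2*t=7*t^2 + 17*t + 6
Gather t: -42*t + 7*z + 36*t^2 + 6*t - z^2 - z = 36*t^2 - 36*t - z^2 + 6*z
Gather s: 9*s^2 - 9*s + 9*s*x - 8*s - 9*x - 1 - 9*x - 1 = 9*s^2 + s*(9*x - 17) - 18*x - 2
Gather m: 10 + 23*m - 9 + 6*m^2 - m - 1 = 6*m^2 + 22*m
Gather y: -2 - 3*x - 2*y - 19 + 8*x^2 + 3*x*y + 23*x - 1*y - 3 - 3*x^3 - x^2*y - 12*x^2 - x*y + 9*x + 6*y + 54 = -3*x^3 - 4*x^2 + 29*x + y*(-x^2 + 2*x + 3) + 30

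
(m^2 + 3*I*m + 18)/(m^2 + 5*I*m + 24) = (m + 6*I)/(m + 8*I)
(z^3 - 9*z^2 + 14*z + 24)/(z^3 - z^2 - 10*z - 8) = (z - 6)/(z + 2)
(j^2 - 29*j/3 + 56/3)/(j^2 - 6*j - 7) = (j - 8/3)/(j + 1)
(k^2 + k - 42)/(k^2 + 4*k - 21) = (k - 6)/(k - 3)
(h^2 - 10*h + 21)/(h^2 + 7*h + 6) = (h^2 - 10*h + 21)/(h^2 + 7*h + 6)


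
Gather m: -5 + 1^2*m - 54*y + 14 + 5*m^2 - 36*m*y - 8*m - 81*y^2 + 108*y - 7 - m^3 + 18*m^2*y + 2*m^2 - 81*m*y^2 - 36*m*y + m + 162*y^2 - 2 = -m^3 + m^2*(18*y + 7) + m*(-81*y^2 - 72*y - 6) + 81*y^2 + 54*y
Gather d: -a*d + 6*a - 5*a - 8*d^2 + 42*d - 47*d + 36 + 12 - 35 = a - 8*d^2 + d*(-a - 5) + 13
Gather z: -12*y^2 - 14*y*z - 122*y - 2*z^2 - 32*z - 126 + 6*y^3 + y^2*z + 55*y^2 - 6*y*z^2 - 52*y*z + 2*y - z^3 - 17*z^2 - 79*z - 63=6*y^3 + 43*y^2 - 120*y - z^3 + z^2*(-6*y - 19) + z*(y^2 - 66*y - 111) - 189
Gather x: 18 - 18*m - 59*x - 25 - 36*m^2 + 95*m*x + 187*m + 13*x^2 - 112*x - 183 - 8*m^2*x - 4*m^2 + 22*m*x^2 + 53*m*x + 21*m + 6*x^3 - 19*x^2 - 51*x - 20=-40*m^2 + 190*m + 6*x^3 + x^2*(22*m - 6) + x*(-8*m^2 + 148*m - 222) - 210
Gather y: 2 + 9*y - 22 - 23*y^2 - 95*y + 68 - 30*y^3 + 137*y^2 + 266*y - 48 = -30*y^3 + 114*y^2 + 180*y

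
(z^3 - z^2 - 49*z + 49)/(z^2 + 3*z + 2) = (z^3 - z^2 - 49*z + 49)/(z^2 + 3*z + 2)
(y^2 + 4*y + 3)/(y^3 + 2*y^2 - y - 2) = (y + 3)/(y^2 + y - 2)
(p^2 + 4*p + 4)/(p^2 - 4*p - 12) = (p + 2)/(p - 6)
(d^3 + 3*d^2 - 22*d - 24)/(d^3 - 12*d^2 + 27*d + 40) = (d^2 + 2*d - 24)/(d^2 - 13*d + 40)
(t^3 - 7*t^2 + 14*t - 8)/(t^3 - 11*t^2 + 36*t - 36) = (t^2 - 5*t + 4)/(t^2 - 9*t + 18)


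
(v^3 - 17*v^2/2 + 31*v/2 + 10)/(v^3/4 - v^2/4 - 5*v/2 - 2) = 2*(2*v^2 - 9*v - 5)/(v^2 + 3*v + 2)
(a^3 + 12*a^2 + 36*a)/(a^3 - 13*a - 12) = a*(a^2 + 12*a + 36)/(a^3 - 13*a - 12)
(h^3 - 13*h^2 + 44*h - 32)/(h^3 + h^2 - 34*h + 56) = (h^2 - 9*h + 8)/(h^2 + 5*h - 14)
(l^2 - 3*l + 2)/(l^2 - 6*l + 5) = (l - 2)/(l - 5)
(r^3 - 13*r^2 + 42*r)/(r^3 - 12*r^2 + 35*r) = (r - 6)/(r - 5)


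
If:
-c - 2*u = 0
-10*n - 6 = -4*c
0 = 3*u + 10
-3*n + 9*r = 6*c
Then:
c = 20/3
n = 31/15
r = 77/15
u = -10/3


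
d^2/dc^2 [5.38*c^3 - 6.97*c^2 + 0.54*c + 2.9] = 32.28*c - 13.94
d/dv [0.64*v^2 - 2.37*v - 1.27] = 1.28*v - 2.37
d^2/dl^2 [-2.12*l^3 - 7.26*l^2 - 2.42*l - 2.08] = -12.72*l - 14.52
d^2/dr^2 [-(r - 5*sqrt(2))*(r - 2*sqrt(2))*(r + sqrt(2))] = -6*r + 12*sqrt(2)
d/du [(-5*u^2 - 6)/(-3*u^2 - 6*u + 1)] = 2*(15*u^2 - 23*u - 18)/(9*u^4 + 36*u^3 + 30*u^2 - 12*u + 1)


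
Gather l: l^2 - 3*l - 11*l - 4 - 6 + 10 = l^2 - 14*l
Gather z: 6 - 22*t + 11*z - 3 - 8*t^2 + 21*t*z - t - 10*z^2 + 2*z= -8*t^2 - 23*t - 10*z^2 + z*(21*t + 13) + 3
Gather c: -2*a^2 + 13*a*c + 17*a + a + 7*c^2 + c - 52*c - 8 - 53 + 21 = -2*a^2 + 18*a + 7*c^2 + c*(13*a - 51) - 40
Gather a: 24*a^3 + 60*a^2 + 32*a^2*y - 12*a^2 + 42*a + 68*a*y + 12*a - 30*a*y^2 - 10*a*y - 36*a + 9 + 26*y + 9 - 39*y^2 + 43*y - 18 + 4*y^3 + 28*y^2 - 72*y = 24*a^3 + a^2*(32*y + 48) + a*(-30*y^2 + 58*y + 18) + 4*y^3 - 11*y^2 - 3*y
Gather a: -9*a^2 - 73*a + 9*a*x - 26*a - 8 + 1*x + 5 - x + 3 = -9*a^2 + a*(9*x - 99)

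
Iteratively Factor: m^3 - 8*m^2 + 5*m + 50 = (m - 5)*(m^2 - 3*m - 10) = (m - 5)*(m + 2)*(m - 5)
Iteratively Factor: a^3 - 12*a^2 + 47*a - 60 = (a - 4)*(a^2 - 8*a + 15) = (a - 4)*(a - 3)*(a - 5)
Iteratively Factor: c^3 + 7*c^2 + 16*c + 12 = (c + 3)*(c^2 + 4*c + 4) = (c + 2)*(c + 3)*(c + 2)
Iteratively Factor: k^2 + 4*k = (k)*(k + 4)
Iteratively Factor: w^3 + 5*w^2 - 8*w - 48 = (w + 4)*(w^2 + w - 12) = (w + 4)^2*(w - 3)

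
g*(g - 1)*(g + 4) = g^3 + 3*g^2 - 4*g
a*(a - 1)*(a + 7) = a^3 + 6*a^2 - 7*a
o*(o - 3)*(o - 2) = o^3 - 5*o^2 + 6*o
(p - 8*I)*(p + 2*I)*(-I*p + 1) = -I*p^3 - 5*p^2 - 22*I*p + 16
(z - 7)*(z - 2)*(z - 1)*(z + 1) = z^4 - 9*z^3 + 13*z^2 + 9*z - 14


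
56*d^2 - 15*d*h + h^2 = (-8*d + h)*(-7*d + h)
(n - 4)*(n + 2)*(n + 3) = n^3 + n^2 - 14*n - 24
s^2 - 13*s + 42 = (s - 7)*(s - 6)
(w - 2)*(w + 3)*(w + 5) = w^3 + 6*w^2 - w - 30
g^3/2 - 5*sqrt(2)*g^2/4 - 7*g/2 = g*(g/2 + sqrt(2)/2)*(g - 7*sqrt(2)/2)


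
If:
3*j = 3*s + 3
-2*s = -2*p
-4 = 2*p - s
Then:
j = -3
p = -4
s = -4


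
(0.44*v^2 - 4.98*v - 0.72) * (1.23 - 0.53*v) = -0.2332*v^3 + 3.1806*v^2 - 5.7438*v - 0.8856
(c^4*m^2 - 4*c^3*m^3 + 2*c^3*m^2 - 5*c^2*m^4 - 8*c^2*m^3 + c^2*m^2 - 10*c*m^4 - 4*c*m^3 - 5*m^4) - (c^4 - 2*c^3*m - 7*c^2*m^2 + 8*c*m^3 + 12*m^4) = c^4*m^2 - c^4 - 4*c^3*m^3 + 2*c^3*m^2 + 2*c^3*m - 5*c^2*m^4 - 8*c^2*m^3 + 8*c^2*m^2 - 10*c*m^4 - 12*c*m^3 - 17*m^4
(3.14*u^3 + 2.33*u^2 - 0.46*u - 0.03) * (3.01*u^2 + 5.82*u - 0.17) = 9.4514*u^5 + 25.2881*u^4 + 11.6422*u^3 - 3.1636*u^2 - 0.0964*u + 0.0051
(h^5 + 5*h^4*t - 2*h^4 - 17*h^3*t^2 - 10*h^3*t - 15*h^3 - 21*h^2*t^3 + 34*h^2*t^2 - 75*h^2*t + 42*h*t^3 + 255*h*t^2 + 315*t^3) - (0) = h^5 + 5*h^4*t - 2*h^4 - 17*h^3*t^2 - 10*h^3*t - 15*h^3 - 21*h^2*t^3 + 34*h^2*t^2 - 75*h^2*t + 42*h*t^3 + 255*h*t^2 + 315*t^3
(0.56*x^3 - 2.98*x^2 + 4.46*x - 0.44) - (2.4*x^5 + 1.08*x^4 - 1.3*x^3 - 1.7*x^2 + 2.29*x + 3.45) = -2.4*x^5 - 1.08*x^4 + 1.86*x^3 - 1.28*x^2 + 2.17*x - 3.89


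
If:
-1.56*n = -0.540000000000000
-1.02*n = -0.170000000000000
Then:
No Solution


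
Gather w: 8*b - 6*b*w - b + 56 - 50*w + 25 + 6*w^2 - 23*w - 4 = 7*b + 6*w^2 + w*(-6*b - 73) + 77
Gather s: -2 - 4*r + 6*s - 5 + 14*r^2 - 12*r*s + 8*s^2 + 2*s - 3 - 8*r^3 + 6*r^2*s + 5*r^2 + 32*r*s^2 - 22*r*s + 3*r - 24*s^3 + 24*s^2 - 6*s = -8*r^3 + 19*r^2 - r - 24*s^3 + s^2*(32*r + 32) + s*(6*r^2 - 34*r + 2) - 10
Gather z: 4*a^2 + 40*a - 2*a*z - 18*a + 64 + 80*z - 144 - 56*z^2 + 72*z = 4*a^2 + 22*a - 56*z^2 + z*(152 - 2*a) - 80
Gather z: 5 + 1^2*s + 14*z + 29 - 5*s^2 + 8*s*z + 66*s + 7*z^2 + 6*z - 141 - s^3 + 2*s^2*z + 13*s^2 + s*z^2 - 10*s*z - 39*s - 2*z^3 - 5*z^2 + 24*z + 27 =-s^3 + 8*s^2 + 28*s - 2*z^3 + z^2*(s + 2) + z*(2*s^2 - 2*s + 44) - 80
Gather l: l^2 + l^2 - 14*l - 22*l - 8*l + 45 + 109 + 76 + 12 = 2*l^2 - 44*l + 242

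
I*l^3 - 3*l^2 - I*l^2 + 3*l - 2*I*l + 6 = (l - 2)*(l + 3*I)*(I*l + I)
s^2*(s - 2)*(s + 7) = s^4 + 5*s^3 - 14*s^2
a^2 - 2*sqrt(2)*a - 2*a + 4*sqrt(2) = (a - 2)*(a - 2*sqrt(2))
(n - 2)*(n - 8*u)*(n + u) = n^3 - 7*n^2*u - 2*n^2 - 8*n*u^2 + 14*n*u + 16*u^2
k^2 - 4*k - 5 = (k - 5)*(k + 1)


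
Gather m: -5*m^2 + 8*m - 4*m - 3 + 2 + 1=-5*m^2 + 4*m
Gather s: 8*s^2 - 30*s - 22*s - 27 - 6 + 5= 8*s^2 - 52*s - 28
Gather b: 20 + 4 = 24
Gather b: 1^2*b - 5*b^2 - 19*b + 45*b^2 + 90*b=40*b^2 + 72*b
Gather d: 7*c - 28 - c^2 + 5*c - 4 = -c^2 + 12*c - 32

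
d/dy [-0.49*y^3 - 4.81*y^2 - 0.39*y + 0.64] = -1.47*y^2 - 9.62*y - 0.39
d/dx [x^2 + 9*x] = 2*x + 9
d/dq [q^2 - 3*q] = 2*q - 3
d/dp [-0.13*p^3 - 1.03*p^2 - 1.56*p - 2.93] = -0.39*p^2 - 2.06*p - 1.56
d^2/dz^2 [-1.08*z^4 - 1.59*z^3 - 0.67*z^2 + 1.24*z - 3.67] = -12.96*z^2 - 9.54*z - 1.34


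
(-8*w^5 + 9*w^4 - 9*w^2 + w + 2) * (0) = 0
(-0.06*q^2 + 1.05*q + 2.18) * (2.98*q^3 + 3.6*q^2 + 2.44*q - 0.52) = -0.1788*q^5 + 2.913*q^4 + 10.13*q^3 + 10.4412*q^2 + 4.7732*q - 1.1336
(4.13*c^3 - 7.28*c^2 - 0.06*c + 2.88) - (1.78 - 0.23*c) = 4.13*c^3 - 7.28*c^2 + 0.17*c + 1.1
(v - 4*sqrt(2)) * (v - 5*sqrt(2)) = v^2 - 9*sqrt(2)*v + 40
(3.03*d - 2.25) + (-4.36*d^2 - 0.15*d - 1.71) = -4.36*d^2 + 2.88*d - 3.96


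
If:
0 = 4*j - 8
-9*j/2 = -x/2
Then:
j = 2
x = 18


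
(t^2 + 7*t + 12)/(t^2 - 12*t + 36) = (t^2 + 7*t + 12)/(t^2 - 12*t + 36)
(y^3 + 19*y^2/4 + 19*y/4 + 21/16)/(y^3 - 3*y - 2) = (16*y^3 + 76*y^2 + 76*y + 21)/(16*(y^3 - 3*y - 2))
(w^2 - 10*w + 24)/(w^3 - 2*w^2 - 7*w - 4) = (w - 6)/(w^2 + 2*w + 1)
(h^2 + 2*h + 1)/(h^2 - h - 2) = (h + 1)/(h - 2)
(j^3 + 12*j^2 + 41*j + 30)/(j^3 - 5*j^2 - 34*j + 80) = (j^2 + 7*j + 6)/(j^2 - 10*j + 16)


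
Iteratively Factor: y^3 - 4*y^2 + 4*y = (y)*(y^2 - 4*y + 4) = y*(y - 2)*(y - 2)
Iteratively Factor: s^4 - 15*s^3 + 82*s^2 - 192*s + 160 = (s - 4)*(s^3 - 11*s^2 + 38*s - 40) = (s - 5)*(s - 4)*(s^2 - 6*s + 8) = (s - 5)*(s - 4)*(s - 2)*(s - 4)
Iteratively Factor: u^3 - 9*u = (u)*(u^2 - 9) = u*(u + 3)*(u - 3)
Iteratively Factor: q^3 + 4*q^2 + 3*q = (q + 1)*(q^2 + 3*q) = (q + 1)*(q + 3)*(q)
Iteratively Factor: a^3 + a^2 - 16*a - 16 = (a - 4)*(a^2 + 5*a + 4) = (a - 4)*(a + 4)*(a + 1)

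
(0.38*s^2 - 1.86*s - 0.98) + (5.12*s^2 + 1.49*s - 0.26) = 5.5*s^2 - 0.37*s - 1.24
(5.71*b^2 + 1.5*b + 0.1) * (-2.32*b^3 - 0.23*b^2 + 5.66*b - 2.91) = -13.2472*b^5 - 4.7933*b^4 + 31.7416*b^3 - 8.1491*b^2 - 3.799*b - 0.291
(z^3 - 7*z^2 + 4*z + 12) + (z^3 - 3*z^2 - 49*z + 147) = 2*z^3 - 10*z^2 - 45*z + 159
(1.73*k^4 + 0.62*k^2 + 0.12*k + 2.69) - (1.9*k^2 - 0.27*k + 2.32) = 1.73*k^4 - 1.28*k^2 + 0.39*k + 0.37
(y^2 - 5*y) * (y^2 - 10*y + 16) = y^4 - 15*y^3 + 66*y^2 - 80*y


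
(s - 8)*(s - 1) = s^2 - 9*s + 8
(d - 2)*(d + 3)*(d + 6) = d^3 + 7*d^2 - 36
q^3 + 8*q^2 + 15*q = q*(q + 3)*(q + 5)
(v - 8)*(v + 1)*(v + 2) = v^3 - 5*v^2 - 22*v - 16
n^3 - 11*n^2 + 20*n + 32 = (n - 8)*(n - 4)*(n + 1)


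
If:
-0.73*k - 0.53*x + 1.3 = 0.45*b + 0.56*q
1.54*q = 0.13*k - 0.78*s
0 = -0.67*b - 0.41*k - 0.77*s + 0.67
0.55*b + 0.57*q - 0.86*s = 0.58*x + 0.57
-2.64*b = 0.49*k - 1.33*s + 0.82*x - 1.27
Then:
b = 0.16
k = 1.72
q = 0.24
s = -0.19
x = -0.31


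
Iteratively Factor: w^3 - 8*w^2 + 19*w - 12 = (w - 4)*(w^2 - 4*w + 3) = (w - 4)*(w - 3)*(w - 1)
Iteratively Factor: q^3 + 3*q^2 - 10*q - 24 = (q + 4)*(q^2 - q - 6) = (q + 2)*(q + 4)*(q - 3)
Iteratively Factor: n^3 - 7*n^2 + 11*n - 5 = (n - 1)*(n^2 - 6*n + 5) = (n - 5)*(n - 1)*(n - 1)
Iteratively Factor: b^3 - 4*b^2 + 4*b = (b - 2)*(b^2 - 2*b) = b*(b - 2)*(b - 2)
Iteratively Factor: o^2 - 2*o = (o)*(o - 2)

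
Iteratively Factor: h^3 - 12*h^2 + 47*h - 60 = (h - 5)*(h^2 - 7*h + 12) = (h - 5)*(h - 4)*(h - 3)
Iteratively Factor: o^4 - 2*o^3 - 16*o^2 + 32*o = (o - 4)*(o^3 + 2*o^2 - 8*o) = (o - 4)*(o - 2)*(o^2 + 4*o) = o*(o - 4)*(o - 2)*(o + 4)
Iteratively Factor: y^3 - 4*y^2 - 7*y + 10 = (y + 2)*(y^2 - 6*y + 5) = (y - 1)*(y + 2)*(y - 5)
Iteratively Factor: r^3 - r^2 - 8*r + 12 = (r - 2)*(r^2 + r - 6) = (r - 2)*(r + 3)*(r - 2)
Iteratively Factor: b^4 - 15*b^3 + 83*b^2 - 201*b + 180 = (b - 4)*(b^3 - 11*b^2 + 39*b - 45) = (b - 5)*(b - 4)*(b^2 - 6*b + 9) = (b - 5)*(b - 4)*(b - 3)*(b - 3)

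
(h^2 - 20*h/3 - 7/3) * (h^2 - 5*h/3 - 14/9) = h^4 - 25*h^3/3 + 65*h^2/9 + 385*h/27 + 98/27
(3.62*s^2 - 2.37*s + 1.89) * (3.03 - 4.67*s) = -16.9054*s^3 + 22.0365*s^2 - 16.0074*s + 5.7267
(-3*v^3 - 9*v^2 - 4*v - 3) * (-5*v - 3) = 15*v^4 + 54*v^3 + 47*v^2 + 27*v + 9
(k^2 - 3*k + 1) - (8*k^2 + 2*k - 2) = -7*k^2 - 5*k + 3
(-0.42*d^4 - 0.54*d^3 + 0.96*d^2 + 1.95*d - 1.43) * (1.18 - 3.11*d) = 1.3062*d^5 + 1.1838*d^4 - 3.6228*d^3 - 4.9317*d^2 + 6.7483*d - 1.6874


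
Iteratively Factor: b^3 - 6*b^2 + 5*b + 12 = (b + 1)*(b^2 - 7*b + 12) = (b - 4)*(b + 1)*(b - 3)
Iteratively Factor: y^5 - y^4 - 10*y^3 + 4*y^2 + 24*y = (y - 3)*(y^4 + 2*y^3 - 4*y^2 - 8*y) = y*(y - 3)*(y^3 + 2*y^2 - 4*y - 8) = y*(y - 3)*(y + 2)*(y^2 - 4) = y*(y - 3)*(y + 2)^2*(y - 2)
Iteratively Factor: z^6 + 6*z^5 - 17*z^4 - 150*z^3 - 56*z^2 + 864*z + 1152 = (z + 4)*(z^5 + 2*z^4 - 25*z^3 - 50*z^2 + 144*z + 288) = (z - 4)*(z + 4)*(z^4 + 6*z^3 - z^2 - 54*z - 72) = (z - 4)*(z + 4)^2*(z^3 + 2*z^2 - 9*z - 18) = (z - 4)*(z - 3)*(z + 4)^2*(z^2 + 5*z + 6) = (z - 4)*(z - 3)*(z + 3)*(z + 4)^2*(z + 2)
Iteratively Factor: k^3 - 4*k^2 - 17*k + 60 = (k - 5)*(k^2 + k - 12) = (k - 5)*(k + 4)*(k - 3)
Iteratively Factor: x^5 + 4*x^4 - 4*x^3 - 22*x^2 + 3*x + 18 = (x - 1)*(x^4 + 5*x^3 + x^2 - 21*x - 18) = (x - 1)*(x + 1)*(x^3 + 4*x^2 - 3*x - 18) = (x - 1)*(x + 1)*(x + 3)*(x^2 + x - 6) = (x - 1)*(x + 1)*(x + 3)^2*(x - 2)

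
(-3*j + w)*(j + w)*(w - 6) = -3*j^2*w + 18*j^2 - 2*j*w^2 + 12*j*w + w^3 - 6*w^2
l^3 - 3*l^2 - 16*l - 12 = (l - 6)*(l + 1)*(l + 2)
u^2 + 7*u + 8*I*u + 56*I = (u + 7)*(u + 8*I)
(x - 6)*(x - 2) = x^2 - 8*x + 12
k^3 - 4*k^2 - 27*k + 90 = (k - 6)*(k - 3)*(k + 5)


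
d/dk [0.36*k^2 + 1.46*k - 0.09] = 0.72*k + 1.46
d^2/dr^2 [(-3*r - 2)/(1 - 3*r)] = 54/(3*r - 1)^3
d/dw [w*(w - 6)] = 2*w - 6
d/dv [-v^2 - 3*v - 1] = -2*v - 3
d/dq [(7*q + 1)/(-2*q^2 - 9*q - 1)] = 2*(7*q^2 + 2*q + 1)/(4*q^4 + 36*q^3 + 85*q^2 + 18*q + 1)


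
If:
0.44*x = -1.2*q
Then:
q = -0.366666666666667*x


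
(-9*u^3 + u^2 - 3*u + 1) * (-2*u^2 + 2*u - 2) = 18*u^5 - 20*u^4 + 26*u^3 - 10*u^2 + 8*u - 2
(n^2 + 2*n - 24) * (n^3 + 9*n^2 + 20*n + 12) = n^5 + 11*n^4 + 14*n^3 - 164*n^2 - 456*n - 288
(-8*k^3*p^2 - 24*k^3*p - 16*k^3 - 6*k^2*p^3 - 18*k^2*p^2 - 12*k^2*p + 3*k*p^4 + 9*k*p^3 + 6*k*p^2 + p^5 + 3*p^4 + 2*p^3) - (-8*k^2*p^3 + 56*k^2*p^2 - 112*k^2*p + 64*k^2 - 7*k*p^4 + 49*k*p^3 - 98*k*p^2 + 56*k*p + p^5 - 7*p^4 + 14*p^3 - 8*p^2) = -8*k^3*p^2 - 24*k^3*p - 16*k^3 + 2*k^2*p^3 - 74*k^2*p^2 + 100*k^2*p - 64*k^2 + 10*k*p^4 - 40*k*p^3 + 104*k*p^2 - 56*k*p + 10*p^4 - 12*p^3 + 8*p^2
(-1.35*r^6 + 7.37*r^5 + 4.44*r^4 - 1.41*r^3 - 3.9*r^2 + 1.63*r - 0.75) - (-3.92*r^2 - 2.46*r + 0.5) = -1.35*r^6 + 7.37*r^5 + 4.44*r^4 - 1.41*r^3 + 0.02*r^2 + 4.09*r - 1.25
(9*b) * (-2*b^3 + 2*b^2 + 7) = -18*b^4 + 18*b^3 + 63*b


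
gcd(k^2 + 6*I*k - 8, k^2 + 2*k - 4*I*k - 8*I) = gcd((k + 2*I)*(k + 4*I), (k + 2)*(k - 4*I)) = 1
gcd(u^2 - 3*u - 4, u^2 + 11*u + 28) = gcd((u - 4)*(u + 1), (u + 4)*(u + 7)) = 1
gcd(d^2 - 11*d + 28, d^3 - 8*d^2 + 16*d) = d - 4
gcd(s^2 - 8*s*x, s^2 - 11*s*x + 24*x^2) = -s + 8*x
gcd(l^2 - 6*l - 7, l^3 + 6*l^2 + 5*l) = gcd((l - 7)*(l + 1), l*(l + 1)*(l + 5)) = l + 1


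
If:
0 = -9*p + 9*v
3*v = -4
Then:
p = -4/3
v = -4/3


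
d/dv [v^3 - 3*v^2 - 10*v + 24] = 3*v^2 - 6*v - 10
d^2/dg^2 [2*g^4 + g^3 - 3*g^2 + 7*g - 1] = 24*g^2 + 6*g - 6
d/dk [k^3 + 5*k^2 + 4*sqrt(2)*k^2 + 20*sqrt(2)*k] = 3*k^2 + 10*k + 8*sqrt(2)*k + 20*sqrt(2)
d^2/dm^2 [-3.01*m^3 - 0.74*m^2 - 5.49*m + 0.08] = -18.06*m - 1.48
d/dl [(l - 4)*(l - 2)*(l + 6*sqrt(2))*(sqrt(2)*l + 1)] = 4*sqrt(2)*l^3 - 18*sqrt(2)*l^2 + 39*l^2 - 156*l + 28*sqrt(2)*l - 36*sqrt(2) + 104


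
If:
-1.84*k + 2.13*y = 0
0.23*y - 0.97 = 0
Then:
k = 4.88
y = 4.22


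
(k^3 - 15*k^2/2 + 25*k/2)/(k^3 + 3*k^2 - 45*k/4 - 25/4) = 2*k*(k - 5)/(2*k^2 + 11*k + 5)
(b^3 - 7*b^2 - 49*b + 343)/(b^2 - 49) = b - 7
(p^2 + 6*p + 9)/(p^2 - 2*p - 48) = (p^2 + 6*p + 9)/(p^2 - 2*p - 48)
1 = 1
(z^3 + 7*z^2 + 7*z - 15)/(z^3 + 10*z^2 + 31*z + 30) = (z - 1)/(z + 2)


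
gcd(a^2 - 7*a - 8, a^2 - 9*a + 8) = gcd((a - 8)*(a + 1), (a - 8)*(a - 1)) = a - 8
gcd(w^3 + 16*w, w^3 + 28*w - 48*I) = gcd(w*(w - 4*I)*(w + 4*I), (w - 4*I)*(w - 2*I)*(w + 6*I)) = w - 4*I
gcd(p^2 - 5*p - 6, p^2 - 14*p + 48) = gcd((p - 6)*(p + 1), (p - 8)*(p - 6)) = p - 6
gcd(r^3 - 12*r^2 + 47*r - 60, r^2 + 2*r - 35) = r - 5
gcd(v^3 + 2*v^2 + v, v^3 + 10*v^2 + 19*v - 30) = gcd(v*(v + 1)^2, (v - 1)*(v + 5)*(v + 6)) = 1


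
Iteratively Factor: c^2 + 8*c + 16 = (c + 4)*(c + 4)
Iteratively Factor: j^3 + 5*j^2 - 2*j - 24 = (j - 2)*(j^2 + 7*j + 12) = (j - 2)*(j + 3)*(j + 4)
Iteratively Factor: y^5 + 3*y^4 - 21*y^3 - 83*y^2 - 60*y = (y + 1)*(y^4 + 2*y^3 - 23*y^2 - 60*y) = (y + 1)*(y + 3)*(y^3 - y^2 - 20*y) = (y - 5)*(y + 1)*(y + 3)*(y^2 + 4*y) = (y - 5)*(y + 1)*(y + 3)*(y + 4)*(y)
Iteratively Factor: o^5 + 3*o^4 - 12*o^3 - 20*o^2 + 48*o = (o + 4)*(o^4 - o^3 - 8*o^2 + 12*o) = o*(o + 4)*(o^3 - o^2 - 8*o + 12) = o*(o - 2)*(o + 4)*(o^2 + o - 6) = o*(o - 2)^2*(o + 4)*(o + 3)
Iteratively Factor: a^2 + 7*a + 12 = (a + 3)*(a + 4)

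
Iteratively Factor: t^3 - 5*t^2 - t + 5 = (t - 5)*(t^2 - 1) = (t - 5)*(t - 1)*(t + 1)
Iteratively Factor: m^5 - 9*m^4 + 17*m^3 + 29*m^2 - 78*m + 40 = (m - 1)*(m^4 - 8*m^3 + 9*m^2 + 38*m - 40) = (m - 4)*(m - 1)*(m^3 - 4*m^2 - 7*m + 10) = (m - 4)*(m - 1)^2*(m^2 - 3*m - 10) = (m - 5)*(m - 4)*(m - 1)^2*(m + 2)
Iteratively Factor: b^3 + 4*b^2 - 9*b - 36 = (b + 3)*(b^2 + b - 12) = (b + 3)*(b + 4)*(b - 3)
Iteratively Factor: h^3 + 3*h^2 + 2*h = (h + 1)*(h^2 + 2*h) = h*(h + 1)*(h + 2)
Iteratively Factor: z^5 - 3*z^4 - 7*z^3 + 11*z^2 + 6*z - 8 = (z - 4)*(z^4 + z^3 - 3*z^2 - z + 2) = (z - 4)*(z - 1)*(z^3 + 2*z^2 - z - 2) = (z - 4)*(z - 1)^2*(z^2 + 3*z + 2) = (z - 4)*(z - 1)^2*(z + 2)*(z + 1)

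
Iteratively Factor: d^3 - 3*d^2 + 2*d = (d)*(d^2 - 3*d + 2) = d*(d - 2)*(d - 1)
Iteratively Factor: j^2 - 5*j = (j)*(j - 5)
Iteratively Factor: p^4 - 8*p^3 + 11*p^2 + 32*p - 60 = (p - 5)*(p^3 - 3*p^2 - 4*p + 12) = (p - 5)*(p - 3)*(p^2 - 4) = (p - 5)*(p - 3)*(p - 2)*(p + 2)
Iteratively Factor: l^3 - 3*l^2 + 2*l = (l - 1)*(l^2 - 2*l) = l*(l - 1)*(l - 2)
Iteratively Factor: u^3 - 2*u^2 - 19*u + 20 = (u - 1)*(u^2 - u - 20) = (u - 5)*(u - 1)*(u + 4)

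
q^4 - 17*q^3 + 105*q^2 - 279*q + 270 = (q - 6)*(q - 5)*(q - 3)^2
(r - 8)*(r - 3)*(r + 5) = r^3 - 6*r^2 - 31*r + 120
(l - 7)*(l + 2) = l^2 - 5*l - 14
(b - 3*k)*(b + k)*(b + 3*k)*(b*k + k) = b^4*k + b^3*k^2 + b^3*k - 9*b^2*k^3 + b^2*k^2 - 9*b*k^4 - 9*b*k^3 - 9*k^4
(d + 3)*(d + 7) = d^2 + 10*d + 21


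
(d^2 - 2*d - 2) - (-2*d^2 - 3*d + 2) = 3*d^2 + d - 4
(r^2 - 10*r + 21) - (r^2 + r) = 21 - 11*r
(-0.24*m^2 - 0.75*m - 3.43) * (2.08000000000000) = -0.4992*m^2 - 1.56*m - 7.1344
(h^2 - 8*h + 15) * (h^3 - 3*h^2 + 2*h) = h^5 - 11*h^4 + 41*h^3 - 61*h^2 + 30*h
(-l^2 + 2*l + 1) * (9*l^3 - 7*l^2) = -9*l^5 + 25*l^4 - 5*l^3 - 7*l^2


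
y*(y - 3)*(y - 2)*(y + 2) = y^4 - 3*y^3 - 4*y^2 + 12*y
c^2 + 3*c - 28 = (c - 4)*(c + 7)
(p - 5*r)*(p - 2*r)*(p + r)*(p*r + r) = p^4*r - 6*p^3*r^2 + p^3*r + 3*p^2*r^3 - 6*p^2*r^2 + 10*p*r^4 + 3*p*r^3 + 10*r^4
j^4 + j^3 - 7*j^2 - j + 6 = (j - 2)*(j - 1)*(j + 1)*(j + 3)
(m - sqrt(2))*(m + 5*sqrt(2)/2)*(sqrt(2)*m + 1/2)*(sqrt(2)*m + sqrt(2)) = 2*m^4 + 2*m^3 + 7*sqrt(2)*m^3/2 - 17*m^2/2 + 7*sqrt(2)*m^2/2 - 17*m/2 - 5*sqrt(2)*m/2 - 5*sqrt(2)/2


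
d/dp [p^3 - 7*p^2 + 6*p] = 3*p^2 - 14*p + 6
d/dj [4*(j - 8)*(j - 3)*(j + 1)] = 12*j^2 - 80*j + 52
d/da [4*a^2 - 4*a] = 8*a - 4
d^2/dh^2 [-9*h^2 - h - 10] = -18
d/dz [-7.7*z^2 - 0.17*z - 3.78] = -15.4*z - 0.17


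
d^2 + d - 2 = (d - 1)*(d + 2)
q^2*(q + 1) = q^3 + q^2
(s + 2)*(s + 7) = s^2 + 9*s + 14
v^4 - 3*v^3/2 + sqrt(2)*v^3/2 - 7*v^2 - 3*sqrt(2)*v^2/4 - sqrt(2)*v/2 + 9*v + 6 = (v - 2)*(v + 1/2)*(v - 3*sqrt(2)/2)*(v + 2*sqrt(2))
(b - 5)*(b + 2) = b^2 - 3*b - 10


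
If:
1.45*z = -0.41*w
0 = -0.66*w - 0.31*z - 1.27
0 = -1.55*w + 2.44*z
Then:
No Solution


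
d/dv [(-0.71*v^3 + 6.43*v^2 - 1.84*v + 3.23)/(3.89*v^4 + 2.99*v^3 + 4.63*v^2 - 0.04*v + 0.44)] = (2.7619*v^6 - 50.0254*v^5 - 1.04020000000001*v^4 - 39.1988*v^3 - 21.6483*v^2 - 24.2514*v - 0.6804)/(15.1321*v^8 + 23.2622*v^7 + 44.9615*v^6 + 27.3762*v^5 + 24.6209*v^4 + 2.2608*v^3 + 4.076*v^2 - 0.0352*v + 0.1936)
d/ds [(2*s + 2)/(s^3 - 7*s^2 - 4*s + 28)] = 4*(-s^3 + 2*s^2 + 7*s + 16)/(s^6 - 14*s^5 + 41*s^4 + 112*s^3 - 376*s^2 - 224*s + 784)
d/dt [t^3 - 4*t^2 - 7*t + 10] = 3*t^2 - 8*t - 7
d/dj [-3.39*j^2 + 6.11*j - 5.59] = 6.11 - 6.78*j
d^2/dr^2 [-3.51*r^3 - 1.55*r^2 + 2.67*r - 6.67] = -21.06*r - 3.1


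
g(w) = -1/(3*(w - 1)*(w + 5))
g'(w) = 1/(3*(w - 1)*(w + 5)^2) + 1/(3*(w - 1)^2*(w + 5))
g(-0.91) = 0.04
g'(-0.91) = 0.01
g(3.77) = -0.01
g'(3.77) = 0.01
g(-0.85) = 0.04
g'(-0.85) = 0.01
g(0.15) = 0.08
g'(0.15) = 0.07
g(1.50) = -0.10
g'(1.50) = 0.22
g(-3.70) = 0.05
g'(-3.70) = -0.03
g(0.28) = 0.09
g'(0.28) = 0.11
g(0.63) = 0.16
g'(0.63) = 0.40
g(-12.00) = 0.00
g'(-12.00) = 0.00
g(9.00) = 0.00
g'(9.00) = 0.00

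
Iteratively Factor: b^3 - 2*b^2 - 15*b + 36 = (b - 3)*(b^2 + b - 12) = (b - 3)^2*(b + 4)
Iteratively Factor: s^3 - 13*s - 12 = (s - 4)*(s^2 + 4*s + 3) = (s - 4)*(s + 3)*(s + 1)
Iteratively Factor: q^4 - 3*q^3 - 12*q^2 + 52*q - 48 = (q - 3)*(q^3 - 12*q + 16) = (q - 3)*(q - 2)*(q^2 + 2*q - 8) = (q - 3)*(q - 2)*(q + 4)*(q - 2)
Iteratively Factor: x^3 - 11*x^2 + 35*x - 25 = (x - 5)*(x^2 - 6*x + 5) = (x - 5)^2*(x - 1)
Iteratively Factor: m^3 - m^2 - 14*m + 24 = (m + 4)*(m^2 - 5*m + 6) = (m - 3)*(m + 4)*(m - 2)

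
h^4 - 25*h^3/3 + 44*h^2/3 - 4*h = h*(h - 6)*(h - 2)*(h - 1/3)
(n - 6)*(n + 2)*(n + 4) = n^3 - 28*n - 48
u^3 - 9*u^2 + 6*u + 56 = (u - 7)*(u - 4)*(u + 2)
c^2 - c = c*(c - 1)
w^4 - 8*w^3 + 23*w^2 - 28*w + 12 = (w - 3)*(w - 2)^2*(w - 1)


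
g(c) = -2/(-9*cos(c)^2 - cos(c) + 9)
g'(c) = -2*(-18*sin(c)*cos(c) - sin(c))/(-9*cos(c)^2 - cos(c) + 9)^2 = 2*(18*cos(c) + 1)*sin(c)/(-9*sin(c)^2 + cos(c))^2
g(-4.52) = -0.23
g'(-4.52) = -0.06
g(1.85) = -0.23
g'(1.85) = -0.10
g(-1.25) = -0.26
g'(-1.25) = -0.21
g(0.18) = 2.88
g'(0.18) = 13.85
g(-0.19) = 3.03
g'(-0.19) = -16.15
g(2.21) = -0.31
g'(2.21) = -0.38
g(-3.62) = -0.72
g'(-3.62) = -1.77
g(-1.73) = -0.22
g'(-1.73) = 0.05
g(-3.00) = -1.71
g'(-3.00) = 3.47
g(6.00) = 7.77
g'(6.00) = -154.07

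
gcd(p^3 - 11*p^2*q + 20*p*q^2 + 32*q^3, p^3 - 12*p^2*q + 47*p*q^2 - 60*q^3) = p - 4*q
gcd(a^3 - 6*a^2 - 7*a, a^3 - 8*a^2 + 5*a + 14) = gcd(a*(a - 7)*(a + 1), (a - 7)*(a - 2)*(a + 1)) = a^2 - 6*a - 7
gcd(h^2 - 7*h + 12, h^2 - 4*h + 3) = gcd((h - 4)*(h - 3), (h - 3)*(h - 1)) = h - 3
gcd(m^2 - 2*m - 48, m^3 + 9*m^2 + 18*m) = m + 6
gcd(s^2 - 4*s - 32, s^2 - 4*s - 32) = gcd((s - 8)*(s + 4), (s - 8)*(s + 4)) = s^2 - 4*s - 32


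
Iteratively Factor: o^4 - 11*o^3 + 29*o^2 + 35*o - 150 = (o - 3)*(o^3 - 8*o^2 + 5*o + 50) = (o - 5)*(o - 3)*(o^2 - 3*o - 10) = (o - 5)^2*(o - 3)*(o + 2)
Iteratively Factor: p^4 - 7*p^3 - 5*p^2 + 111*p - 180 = (p - 3)*(p^3 - 4*p^2 - 17*p + 60) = (p - 5)*(p - 3)*(p^2 + p - 12) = (p - 5)*(p - 3)^2*(p + 4)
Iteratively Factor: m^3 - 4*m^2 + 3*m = (m - 1)*(m^2 - 3*m) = (m - 3)*(m - 1)*(m)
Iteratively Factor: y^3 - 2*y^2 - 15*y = (y + 3)*(y^2 - 5*y) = (y - 5)*(y + 3)*(y)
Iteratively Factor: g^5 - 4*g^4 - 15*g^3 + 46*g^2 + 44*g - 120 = (g - 5)*(g^4 + g^3 - 10*g^2 - 4*g + 24) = (g - 5)*(g - 2)*(g^3 + 3*g^2 - 4*g - 12) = (g - 5)*(g - 2)*(g + 2)*(g^2 + g - 6) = (g - 5)*(g - 2)^2*(g + 2)*(g + 3)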